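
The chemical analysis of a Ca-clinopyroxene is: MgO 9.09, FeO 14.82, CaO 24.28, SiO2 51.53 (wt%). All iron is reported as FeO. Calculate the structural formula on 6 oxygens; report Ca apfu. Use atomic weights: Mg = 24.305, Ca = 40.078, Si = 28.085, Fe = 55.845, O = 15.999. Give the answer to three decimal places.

MgO (M=40.304): mol = 0.22554; Mg = 0.22554, O = 0.22554.
FeO (M=71.844): mol = 0.20628; Fe = 0.20628, O = 0.20628.
CaO (M=56.077): mol = 0.43298; Ca = 0.43298, O = 0.43298.
SiO2 (M=60.083): mol = 0.85765; Si = 0.85765, O = 1.71530.
ΣO = 2.58010; factor = 6/ΣO = 2.32549.
Ca apfu = 0.43298 × 2.32549 = 1.007.

1.007 Ca apfu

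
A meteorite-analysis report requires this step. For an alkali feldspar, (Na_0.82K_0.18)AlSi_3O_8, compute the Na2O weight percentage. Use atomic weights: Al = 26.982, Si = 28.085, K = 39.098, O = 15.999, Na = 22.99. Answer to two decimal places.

9.58 wt%

Molar mass of (Na_0.82K_0.18)AlSi_3O_8 = 0.82·22.99 + 0.18·39.098 + 1·26.982 + 3·28.085 + 8·15.999 = 265.118 g/mol.
Each formula unit contains 0.82 Na, equivalent to 0.82/2 = 0.4100 mol Na2O.
M(Na2O) = 2×22.99 + 1×15.999 = 61.979 g/mol.
Mass of Na2O per formula unit = 0.4100 × 61.979 = 25.411 g.
Na2O wt% = 25.411 / 265.118 × 100 = 9.58%.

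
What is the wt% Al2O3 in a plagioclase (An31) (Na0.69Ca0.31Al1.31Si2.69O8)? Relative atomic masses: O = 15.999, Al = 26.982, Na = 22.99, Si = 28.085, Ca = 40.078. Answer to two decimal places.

25.00 wt%

M(Na0.69Ca0.31Al1.31Si2.69O8) = 267.174 g/mol; M(Al2O3) = 101.961 g/mol.
Moles Al2O3 per formula unit = 1.31 Al ÷ 2 = 0.6550.
Al2O3 fraction = (0.6550 × 101.961) / 267.174 = 66.784/267.174 = 0.2500.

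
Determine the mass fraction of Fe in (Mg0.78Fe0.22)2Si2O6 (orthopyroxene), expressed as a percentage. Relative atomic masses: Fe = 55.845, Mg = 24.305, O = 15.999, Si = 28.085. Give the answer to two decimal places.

Molar mass of (Mg0.78Fe0.22)2Si2O6: 1.56×24.305 + 0.44×55.845 + 2×28.085 + 6×15.999 = 214.652 g/mol.
Mass of Fe per formula unit: 0.44 × 55.845 = 24.572 g.
Weight fraction Fe = 24.572 / 214.652 = 0.1145.

11.45 weight percent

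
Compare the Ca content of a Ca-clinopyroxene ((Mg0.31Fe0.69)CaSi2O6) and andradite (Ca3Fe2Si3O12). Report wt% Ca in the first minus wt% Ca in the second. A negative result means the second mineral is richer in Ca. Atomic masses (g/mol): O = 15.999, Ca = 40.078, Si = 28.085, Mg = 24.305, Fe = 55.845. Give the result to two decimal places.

-6.84 percentage points

First mineral: 40.078 g Ca in 238.310 g formula = 16.82 wt% Ca.
Second mineral: 120.234 g Ca in 508.167 g formula = 23.66 wt% Ca.
16.82% − 23.66% gives a difference of -6.84 percentage points.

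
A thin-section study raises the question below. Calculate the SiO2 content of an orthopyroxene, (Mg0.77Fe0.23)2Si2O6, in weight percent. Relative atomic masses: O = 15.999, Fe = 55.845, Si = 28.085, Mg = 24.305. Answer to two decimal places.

Formula mass = 215.282 g/mol.
2 Si → 2.0000 mol SiO2 per formula unit; M(SiO2) = 60.083, so SiO2 mass = 120.166 g.
120.166/215.282 × 100 = 55.82 wt%.

55.82 wt%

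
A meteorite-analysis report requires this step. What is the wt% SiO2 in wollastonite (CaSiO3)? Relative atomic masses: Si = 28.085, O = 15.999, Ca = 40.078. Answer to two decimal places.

51.72 wt%

Molar mass of CaSiO3 = 1×40.078 + 1×28.085 + 3×15.999 = 116.160 g/mol.
Each formula unit contains 1 Si, equivalent to 1/1 = 1.0000 mol SiO2.
M(SiO2) = 1×28.085 + 2×15.999 = 60.083 g/mol.
Mass of SiO2 per formula unit = 1.0000 × 60.083 = 60.083 g.
SiO2 wt% = 60.083 / 116.160 × 100 = 51.72%.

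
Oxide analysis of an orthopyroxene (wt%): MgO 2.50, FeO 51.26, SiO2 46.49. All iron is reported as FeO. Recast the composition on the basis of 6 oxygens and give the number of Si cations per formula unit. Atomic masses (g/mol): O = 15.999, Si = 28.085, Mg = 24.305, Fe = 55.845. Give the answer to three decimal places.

MgO (M=40.304): mol = 0.06203; Mg = 0.06203, O = 0.06203.
FeO (M=71.844): mol = 0.71349; Fe = 0.71349, O = 0.71349.
SiO2 (M=60.083): mol = 0.77376; Si = 0.77376, O = 1.54752.
ΣO = 2.32304; factor = 6/ΣO = 2.58282.
Si apfu = 0.77376 × 2.58282 = 1.998.

1.998 Si apfu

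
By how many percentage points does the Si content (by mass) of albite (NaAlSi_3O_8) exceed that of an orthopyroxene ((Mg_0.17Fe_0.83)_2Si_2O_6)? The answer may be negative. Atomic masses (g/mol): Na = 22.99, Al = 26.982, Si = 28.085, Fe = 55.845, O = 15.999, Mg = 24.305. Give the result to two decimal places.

Si in NaAlSi_3O_8: molar mass 262.219 g/mol; 3×28.085 = 84.255 g → 32.13 wt%.
Si in (Mg_0.17Fe_0.83)_2Si_2O_6: molar mass 253.130 g/mol; 2×28.085 = 56.170 g → 22.19 wt%.
Difference = 32.13 − 22.19 = 9.94 percentage points.

9.94 percentage points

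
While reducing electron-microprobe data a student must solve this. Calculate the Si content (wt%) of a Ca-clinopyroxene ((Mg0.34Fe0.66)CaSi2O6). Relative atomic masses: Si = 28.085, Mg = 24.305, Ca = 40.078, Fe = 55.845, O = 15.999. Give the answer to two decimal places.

23.66 wt%

M((Mg0.34Fe0.66)CaSi2O6) = 237.363 g/mol.
Si contributes 2 × 28.085 = 56.170 g per mole.
56.170/237.363 = 0.2366 → 23.66%.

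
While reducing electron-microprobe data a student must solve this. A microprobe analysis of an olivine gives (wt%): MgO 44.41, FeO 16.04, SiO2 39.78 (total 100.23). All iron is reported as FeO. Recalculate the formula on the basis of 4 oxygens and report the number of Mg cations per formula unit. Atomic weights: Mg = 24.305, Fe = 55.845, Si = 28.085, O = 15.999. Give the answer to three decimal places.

MgO: 44.41/40.304 = 1.10188 mol → 1.10188 mol Mg, 1.10188 mol O.
FeO: 16.04/71.844 = 0.22326 mol → 0.22326 mol Fe, 0.22326 mol O.
SiO2: 39.78/60.083 = 0.66208 mol → 0.66208 mol Si, 1.32416 mol O.
Total oxygen = 2.64930 mol. Normalization factor = 4/2.64930 = 1.50983.
Mg per 4 O = 1.10188 × 1.50983 = 1.664.

1.664 Mg apfu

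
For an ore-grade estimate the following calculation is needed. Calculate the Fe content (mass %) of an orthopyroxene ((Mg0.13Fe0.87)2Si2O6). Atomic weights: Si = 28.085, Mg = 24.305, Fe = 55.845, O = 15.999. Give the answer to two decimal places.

38.01 mass %

Formula mass = 0.26*24.305 + 1.74*55.845 + 2*28.085 + 6*15.999 = 255.654 g/mol, of which 97.170 g is Fe.
So Fe makes up 97.170/255.654 = 0.3801 of the mass, i.e. 38.01%.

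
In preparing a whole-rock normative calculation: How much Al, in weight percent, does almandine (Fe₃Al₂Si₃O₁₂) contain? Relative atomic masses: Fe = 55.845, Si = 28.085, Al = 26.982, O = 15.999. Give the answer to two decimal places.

10.84 weight percent

M(Fe₃Al₂Si₃O₁₂) = 497.742 g/mol.
Al contributes 2 × 26.982 = 53.964 g per mole.
53.964/497.742 = 0.1084 → 10.84%.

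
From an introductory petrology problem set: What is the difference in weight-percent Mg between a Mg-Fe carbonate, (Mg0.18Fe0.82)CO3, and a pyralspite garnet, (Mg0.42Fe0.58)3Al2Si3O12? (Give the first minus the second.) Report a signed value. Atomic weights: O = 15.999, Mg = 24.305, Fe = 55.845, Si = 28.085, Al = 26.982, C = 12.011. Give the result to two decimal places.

M((Mg0.18Fe0.82)CO3) = 110.176 g/mol, so wt% Mg = 4.375/110.176 × 100 = 3.97%.
M((Mg0.42Fe0.58)3Al2Si3O12) = 458.002 g/mol, so wt% Mg = 30.624/458.002 × 100 = 6.69%.
3.97 − 6.69 = -2.72 pp.

-2.72 percentage points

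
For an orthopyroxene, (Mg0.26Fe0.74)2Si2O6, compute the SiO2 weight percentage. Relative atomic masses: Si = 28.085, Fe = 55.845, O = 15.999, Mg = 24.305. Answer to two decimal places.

Molar mass of (Mg0.26Fe0.74)2Si2O6 = 0.52×24.305 + 1.48×55.845 + 2×28.085 + 6×15.999 = 247.453 g/mol.
Each formula unit contains 2 Si, equivalent to 2/1 = 2.0000 mol SiO2.
M(SiO2) = 1×28.085 + 2×15.999 = 60.083 g/mol.
Mass of SiO2 per formula unit = 2.0000 × 60.083 = 120.166 g.
SiO2 wt% = 120.166 / 247.453 × 100 = 48.56%.

48.56 wt%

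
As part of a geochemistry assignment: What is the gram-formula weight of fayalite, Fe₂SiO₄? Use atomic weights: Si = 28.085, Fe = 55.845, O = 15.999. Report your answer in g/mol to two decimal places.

M = 2×55.845 + 1×28.085 + 4×15.999

203.77 g/mol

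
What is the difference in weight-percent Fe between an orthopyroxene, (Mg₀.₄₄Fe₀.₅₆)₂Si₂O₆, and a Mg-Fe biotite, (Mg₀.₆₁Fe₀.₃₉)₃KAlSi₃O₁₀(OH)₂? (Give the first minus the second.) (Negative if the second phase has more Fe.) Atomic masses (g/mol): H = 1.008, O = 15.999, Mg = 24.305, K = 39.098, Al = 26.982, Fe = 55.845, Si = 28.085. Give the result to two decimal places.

12.10 percentage points

Fe in (Mg₀.₄₄Fe₀.₅₆)₂Si₂O₆: molar mass 236.099 g/mol; 1.12×55.845 = 62.546 g → 26.49 wt%.
Fe in (Mg₀.₆₁Fe₀.₃₉)₃KAlSi₃O₁₀(OH)₂: molar mass 454.156 g/mol; 1.17×55.845 = 65.339 g → 14.39 wt%.
Difference = 26.49 − 14.39 = 12.10 percentage points.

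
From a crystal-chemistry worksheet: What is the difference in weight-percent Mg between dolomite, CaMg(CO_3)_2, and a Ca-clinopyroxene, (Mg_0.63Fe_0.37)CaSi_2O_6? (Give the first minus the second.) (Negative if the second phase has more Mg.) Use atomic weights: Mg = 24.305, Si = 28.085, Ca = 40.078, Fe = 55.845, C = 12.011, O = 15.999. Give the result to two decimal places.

6.47 percentage points

Mg in CaMg(CO_3)_2: molar mass 184.399 g/mol; 1×24.305 = 24.305 g → 13.18 wt%.
Mg in (Mg_0.63Fe_0.37)CaSi_2O_6: molar mass 228.217 g/mol; 0.63×24.305 = 15.312 g → 6.71 wt%.
Difference = 13.18 − 6.71 = 6.47 percentage points.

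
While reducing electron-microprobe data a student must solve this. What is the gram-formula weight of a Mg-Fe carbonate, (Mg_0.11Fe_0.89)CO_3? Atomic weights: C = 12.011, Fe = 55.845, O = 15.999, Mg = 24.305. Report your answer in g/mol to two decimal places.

The formula mass is the sum 0.11·24.305 + 0.89·55.845 + 1·12.011 + 3·15.999.

112.38 g/mol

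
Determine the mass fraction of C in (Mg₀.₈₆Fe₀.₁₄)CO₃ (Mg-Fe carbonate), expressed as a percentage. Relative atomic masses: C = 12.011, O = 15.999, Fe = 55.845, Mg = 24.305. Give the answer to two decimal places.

13.54 mass %

Formula mass = 0.86·24.305 + 0.14·55.845 + 1·12.011 + 3·15.999 = 88.729 g/mol, of which 12.011 g is C.
So C makes up 12.011/88.729 = 0.1354 of the mass, i.e. 13.54%.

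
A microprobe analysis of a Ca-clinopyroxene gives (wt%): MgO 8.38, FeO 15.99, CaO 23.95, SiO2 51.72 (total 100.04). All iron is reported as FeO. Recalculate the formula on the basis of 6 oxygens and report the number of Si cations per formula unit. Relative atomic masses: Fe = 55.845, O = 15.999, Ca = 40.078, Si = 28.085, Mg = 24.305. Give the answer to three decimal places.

8.38 wt% MgO ÷ 40.304 g/mol = 0.20792 mol, giving 0.20792 Mg and 0.20792 O.
15.99 wt% FeO ÷ 71.844 g/mol = 0.22257 mol, giving 0.22257 Fe and 0.22257 O.
23.95 wt% CaO ÷ 56.077 g/mol = 0.42709 mol, giving 0.42709 Ca and 0.42709 O.
51.72 wt% SiO2 ÷ 60.083 g/mol = 0.86081 mol, giving 0.86081 Si and 1.72162 O.
Oxygen sums to 2.57920; scaling by 6/2.57920 = 2.32630 puts the formula on 6 O.
Si: 0.86081 × 2.32630 = 2.003 atoms per formula unit.

2.003 Si apfu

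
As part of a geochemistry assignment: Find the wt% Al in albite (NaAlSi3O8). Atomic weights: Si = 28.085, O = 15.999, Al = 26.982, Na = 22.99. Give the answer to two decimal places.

10.29 wt%

M(NaAlSi3O8) = 262.219 g/mol.
Al contributes 1 × 26.982 = 26.982 g per mole.
26.982/262.219 = 0.1029 → 10.29%.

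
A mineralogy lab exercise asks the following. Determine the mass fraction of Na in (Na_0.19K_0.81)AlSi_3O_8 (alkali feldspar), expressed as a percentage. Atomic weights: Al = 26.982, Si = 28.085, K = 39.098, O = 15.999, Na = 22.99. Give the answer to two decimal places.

1.59 weight percent

Formula mass = 0.19*22.99 + 0.81*39.098 + 1*26.982 + 3*28.085 + 8*15.999 = 275.266 g/mol, of which 4.368 g is Na.
So Na makes up 4.368/275.266 = 0.0159 of the mass, i.e. 1.59%.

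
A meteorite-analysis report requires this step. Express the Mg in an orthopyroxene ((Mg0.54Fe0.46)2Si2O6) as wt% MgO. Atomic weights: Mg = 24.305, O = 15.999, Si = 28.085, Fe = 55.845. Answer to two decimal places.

18.94 wt%

M((Mg0.54Fe0.46)2Si2O6) = 229.791 g/mol; M(MgO) = 40.304 g/mol.
Moles MgO per formula unit = 1.08 Mg ÷ 1 = 1.0800.
MgO fraction = (1.0800 × 40.304) / 229.791 = 43.528/229.791 = 0.1894.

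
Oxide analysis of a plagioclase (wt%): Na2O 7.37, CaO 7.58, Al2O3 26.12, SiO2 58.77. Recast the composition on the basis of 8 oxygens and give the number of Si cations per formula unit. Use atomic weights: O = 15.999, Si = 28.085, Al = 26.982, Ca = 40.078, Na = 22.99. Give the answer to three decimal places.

7.37 wt% Na2O ÷ 61.979 g/mol = 0.11891 mol, giving 0.23782 Na and 0.11891 O.
7.58 wt% CaO ÷ 56.077 g/mol = 0.13517 mol, giving 0.13517 Ca and 0.13517 O.
26.12 wt% Al2O3 ÷ 101.961 g/mol = 0.25618 mol, giving 0.51236 Al and 0.76854 O.
58.77 wt% SiO2 ÷ 60.083 g/mol = 0.97815 mol, giving 0.97815 Si and 1.95630 O.
Oxygen sums to 2.97892; scaling by 8/2.97892 = 2.68554 puts the formula on 8 O.
Si: 0.97815 × 2.68554 = 2.627 atoms per formula unit.

2.627 Si apfu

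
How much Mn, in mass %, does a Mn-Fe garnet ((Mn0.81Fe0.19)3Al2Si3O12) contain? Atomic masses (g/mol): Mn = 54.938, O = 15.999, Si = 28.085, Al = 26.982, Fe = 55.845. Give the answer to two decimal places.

26.94 mass %

M((Mn0.81Fe0.19)3Al2Si3O12) = 495.538 g/mol.
Mn contributes 2.43 × 54.938 = 133.499 g per mole.
133.499/495.538 = 0.2694 → 26.94%.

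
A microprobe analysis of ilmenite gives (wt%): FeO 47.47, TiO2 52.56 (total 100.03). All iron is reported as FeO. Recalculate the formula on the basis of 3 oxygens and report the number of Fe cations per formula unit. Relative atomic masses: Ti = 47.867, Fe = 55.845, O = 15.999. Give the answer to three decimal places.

FeO (M=71.844): mol = 0.66074; Fe = 0.66074, O = 0.66074.
TiO2 (M=79.865): mol = 0.65811; Ti = 0.65811, O = 1.31622.
ΣO = 1.97696; factor = 3/ΣO = 1.51748.
Fe apfu = 0.66074 × 1.51748 = 1.003.

1.003 Fe apfu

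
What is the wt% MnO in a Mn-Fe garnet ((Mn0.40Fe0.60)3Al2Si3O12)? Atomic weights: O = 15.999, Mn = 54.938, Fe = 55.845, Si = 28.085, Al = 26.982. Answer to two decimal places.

Molar mass of (Mn0.40Fe0.60)3Al2Si3O12 = 1.20·54.938 + 1.80·55.845 + 2·26.982 + 3·28.085 + 12·15.999 = 496.654 g/mol.
Each formula unit contains 1.20 Mn, equivalent to 1.20/1 = 1.2000 mol MnO.
M(MnO) = 1×54.938 + 1×15.999 = 70.937 g/mol.
Mass of MnO per formula unit = 1.2000 × 70.937 = 85.124 g.
MnO wt% = 85.124 / 496.654 × 100 = 17.14%.

17.14 wt%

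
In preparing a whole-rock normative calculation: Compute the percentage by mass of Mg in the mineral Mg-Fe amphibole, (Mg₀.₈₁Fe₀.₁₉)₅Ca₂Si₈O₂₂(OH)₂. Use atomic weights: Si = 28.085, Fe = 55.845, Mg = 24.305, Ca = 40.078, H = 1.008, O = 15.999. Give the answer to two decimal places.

Formula mass = 4.05·24.305 + 0.95·55.845 + 2·40.078 + 8·28.085 + 24·15.999 + 2·1.008 = 842.316 g/mol, of which 98.435 g is Mg.
So Mg makes up 98.435/842.316 = 0.1169 of the mass, i.e. 11.69%.

11.69 weight percent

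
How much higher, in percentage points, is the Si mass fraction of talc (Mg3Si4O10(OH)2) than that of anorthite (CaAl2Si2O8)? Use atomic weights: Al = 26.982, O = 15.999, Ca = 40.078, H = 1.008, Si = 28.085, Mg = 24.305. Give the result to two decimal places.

M(Mg3Si4O10(OH)2) = 379.259 g/mol, so wt% Si = 112.340/379.259 × 100 = 29.62%.
M(CaAl2Si2O8) = 278.204 g/mol, so wt% Si = 56.170/278.204 × 100 = 20.19%.
29.62 − 20.19 = 9.43 pp.

9.43 percentage points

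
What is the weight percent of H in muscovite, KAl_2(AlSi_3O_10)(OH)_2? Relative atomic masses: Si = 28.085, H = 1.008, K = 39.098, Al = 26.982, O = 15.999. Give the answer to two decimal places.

0.51 weight percent

Molar mass of KAl_2(AlSi_3O_10)(OH)_2: 1·39.098 + 3·26.982 + 3·28.085 + 12·15.999 + 2·1.008 = 398.303 g/mol.
Mass of H per formula unit: 2 × 1.008 = 2.016 g.
Weight fraction H = 2.016 / 398.303 = 0.0051.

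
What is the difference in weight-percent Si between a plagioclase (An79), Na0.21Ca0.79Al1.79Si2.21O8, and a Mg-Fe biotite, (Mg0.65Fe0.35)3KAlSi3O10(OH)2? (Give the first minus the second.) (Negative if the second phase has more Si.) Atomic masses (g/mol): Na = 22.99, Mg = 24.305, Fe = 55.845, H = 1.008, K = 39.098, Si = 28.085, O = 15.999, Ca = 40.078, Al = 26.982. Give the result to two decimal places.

3.87 percentage points

Si in Na0.21Ca0.79Al1.79Si2.21O8: molar mass 274.847 g/mol; 2.21×28.085 = 62.068 g → 22.58 wt%.
Si in (Mg0.65Fe0.35)3KAlSi3O10(OH)2: molar mass 450.371 g/mol; 3×28.085 = 84.255 g → 18.71 wt%.
Difference = 22.58 − 18.71 = 3.87 percentage points.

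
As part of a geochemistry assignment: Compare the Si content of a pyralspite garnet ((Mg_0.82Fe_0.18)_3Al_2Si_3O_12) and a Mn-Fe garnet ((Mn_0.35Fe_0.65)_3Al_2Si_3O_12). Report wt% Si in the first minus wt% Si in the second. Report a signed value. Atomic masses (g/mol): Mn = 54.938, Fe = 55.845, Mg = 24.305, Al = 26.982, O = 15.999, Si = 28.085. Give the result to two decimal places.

First mineral: 84.255 g Si in 420.154 g formula = 20.05 wt% Si.
Second mineral: 84.255 g Si in 496.790 g formula = 16.96 wt% Si.
20.05% − 16.96% gives a difference of 3.09 percentage points.

3.09 percentage points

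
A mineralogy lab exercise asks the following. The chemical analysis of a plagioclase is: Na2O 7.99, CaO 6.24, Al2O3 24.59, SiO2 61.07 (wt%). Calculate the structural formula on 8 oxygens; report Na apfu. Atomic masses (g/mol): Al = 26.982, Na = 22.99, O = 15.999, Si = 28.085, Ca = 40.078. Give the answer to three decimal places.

0.688 Na apfu

Na2O: 7.99/61.979 = 0.12891 mol → 0.25782 mol Na, 0.12891 mol O.
CaO: 6.24/56.077 = 0.11128 mol → 0.11128 mol Ca, 0.11128 mol O.
Al2O3: 24.59/101.961 = 0.24117 mol → 0.48234 mol Al, 0.72351 mol O.
SiO2: 61.07/60.083 = 1.01643 mol → 1.01643 mol Si, 2.03286 mol O.
Total oxygen = 2.99656 mol. Normalization factor = 8/2.99656 = 2.66973.
Na per 8 O = 0.25782 × 2.66973 = 0.688.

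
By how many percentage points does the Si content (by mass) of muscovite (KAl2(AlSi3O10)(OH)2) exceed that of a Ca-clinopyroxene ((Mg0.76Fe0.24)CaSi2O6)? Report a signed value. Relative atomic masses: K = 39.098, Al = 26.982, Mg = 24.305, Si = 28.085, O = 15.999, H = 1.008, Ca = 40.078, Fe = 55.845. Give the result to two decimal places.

-3.91 percentage points

Si in KAl2(AlSi3O10)(OH)2: molar mass 398.303 g/mol; 3×28.085 = 84.255 g → 21.15 wt%.
Si in (Mg0.76Fe0.24)CaSi2O6: molar mass 224.117 g/mol; 2×28.085 = 56.170 g → 25.06 wt%.
Difference = 21.15 − 25.06 = -3.91 percentage points.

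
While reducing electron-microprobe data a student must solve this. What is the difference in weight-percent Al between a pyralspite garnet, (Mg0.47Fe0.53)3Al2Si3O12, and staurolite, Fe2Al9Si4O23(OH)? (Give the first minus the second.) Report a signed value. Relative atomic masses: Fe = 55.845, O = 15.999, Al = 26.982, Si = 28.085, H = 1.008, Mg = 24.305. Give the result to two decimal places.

M((Mg0.47Fe0.53)3Al2Si3O12) = 453.271 g/mol, so wt% Al = 53.964/453.271 × 100 = 11.91%.
M(Fe2Al9Si4O23(OH)) = 851.852 g/mol, so wt% Al = 242.838/851.852 × 100 = 28.51%.
11.91 − 28.51 = -16.60 pp.

-16.60 percentage points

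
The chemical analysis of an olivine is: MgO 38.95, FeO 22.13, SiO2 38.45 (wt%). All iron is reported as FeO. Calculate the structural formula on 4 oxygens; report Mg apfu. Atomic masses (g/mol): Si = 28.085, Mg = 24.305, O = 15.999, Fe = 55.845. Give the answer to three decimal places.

MgO: 38.95/40.304 = 0.96641 mol → 0.96641 mol Mg, 0.96641 mol O.
FeO: 22.13/71.844 = 0.30803 mol → 0.30803 mol Fe, 0.30803 mol O.
SiO2: 38.45/60.083 = 0.63995 mol → 0.63995 mol Si, 1.27990 mol O.
Total oxygen = 2.55434 mol. Normalization factor = 4/2.55434 = 1.56596.
Mg per 4 O = 0.96641 × 1.56596 = 1.513.

1.513 Mg apfu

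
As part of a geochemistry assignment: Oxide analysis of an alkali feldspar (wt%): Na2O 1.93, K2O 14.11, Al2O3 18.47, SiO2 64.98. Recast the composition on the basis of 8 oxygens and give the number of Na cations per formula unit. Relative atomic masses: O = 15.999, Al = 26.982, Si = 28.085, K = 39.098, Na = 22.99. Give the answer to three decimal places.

0.173 Na apfu

Na2O: 1.93/61.979 = 0.03114 mol → 0.06228 mol Na, 0.03114 mol O.
K2O: 14.11/94.195 = 0.14980 mol → 0.29960 mol K, 0.14980 mol O.
Al2O3: 18.47/101.961 = 0.18115 mol → 0.36230 mol Al, 0.54345 mol O.
SiO2: 64.98/60.083 = 1.08150 mol → 1.08150 mol Si, 2.16300 mol O.
Total oxygen = 2.88739 mol. Normalization factor = 8/2.88739 = 2.77067.
Na per 8 O = 0.06228 × 2.77067 = 0.173.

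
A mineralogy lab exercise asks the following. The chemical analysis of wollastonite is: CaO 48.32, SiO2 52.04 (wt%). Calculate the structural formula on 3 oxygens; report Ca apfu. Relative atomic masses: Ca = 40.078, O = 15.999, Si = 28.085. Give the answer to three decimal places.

0.997 Ca apfu

CaO: 48.32/56.077 = 0.86167 mol → 0.86167 mol Ca, 0.86167 mol O.
SiO2: 52.04/60.083 = 0.86614 mol → 0.86614 mol Si, 1.73228 mol O.
Total oxygen = 2.59395 mol. Normalization factor = 3/2.59395 = 1.15654.
Ca per 3 O = 0.86167 × 1.15654 = 0.997.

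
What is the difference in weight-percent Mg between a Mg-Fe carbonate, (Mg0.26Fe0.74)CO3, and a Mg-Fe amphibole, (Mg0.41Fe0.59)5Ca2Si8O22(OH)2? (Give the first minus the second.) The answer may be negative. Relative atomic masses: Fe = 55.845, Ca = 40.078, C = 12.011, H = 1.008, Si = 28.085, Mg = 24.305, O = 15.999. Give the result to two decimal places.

0.37 percentage points

M((Mg0.26Fe0.74)CO3) = 107.653 g/mol, so wt% Mg = 6.319/107.653 × 100 = 5.87%.
M((Mg0.41Fe0.59)5Ca2Si8O22(OH)2) = 905.396 g/mol, so wt% Mg = 49.825/905.396 × 100 = 5.50%.
5.87 − 5.50 = 0.37 pp.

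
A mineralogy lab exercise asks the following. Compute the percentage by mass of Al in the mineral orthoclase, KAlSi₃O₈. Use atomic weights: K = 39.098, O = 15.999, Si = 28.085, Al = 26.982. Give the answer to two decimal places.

Formula mass = 1·39.098 + 1·26.982 + 3·28.085 + 8·15.999 = 278.327 g/mol, of which 26.982 g is Al.
So Al makes up 26.982/278.327 = 0.0969 of the mass, i.e. 9.69%.

9.69 weight percent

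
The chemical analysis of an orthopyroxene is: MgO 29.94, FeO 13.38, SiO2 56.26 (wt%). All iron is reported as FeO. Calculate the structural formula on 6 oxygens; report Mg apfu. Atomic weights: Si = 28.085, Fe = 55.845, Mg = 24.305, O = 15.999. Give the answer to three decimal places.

1.591 Mg apfu

29.94 wt% MgO ÷ 40.304 g/mol = 0.74285 mol, giving 0.74285 Mg and 0.74285 O.
13.38 wt% FeO ÷ 71.844 g/mol = 0.18624 mol, giving 0.18624 Fe and 0.18624 O.
56.26 wt% SiO2 ÷ 60.083 g/mol = 0.93637 mol, giving 0.93637 Si and 1.87274 O.
Oxygen sums to 2.80183; scaling by 6/2.80183 = 2.14146 puts the formula on 6 O.
Mg: 0.74285 × 2.14146 = 1.591 atoms per formula unit.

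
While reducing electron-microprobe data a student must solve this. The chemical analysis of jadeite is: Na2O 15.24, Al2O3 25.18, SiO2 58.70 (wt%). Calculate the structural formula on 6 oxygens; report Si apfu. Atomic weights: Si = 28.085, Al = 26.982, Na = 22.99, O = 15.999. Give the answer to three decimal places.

Na2O: 15.24/61.979 = 0.24589 mol → 0.49178 mol Na, 0.24589 mol O.
Al2O3: 25.18/101.961 = 0.24696 mol → 0.49392 mol Al, 0.74088 mol O.
SiO2: 58.70/60.083 = 0.97698 mol → 0.97698 mol Si, 1.95396 mol O.
Total oxygen = 2.94073 mol. Normalization factor = 6/2.94073 = 2.04031.
Si per 6 O = 0.97698 × 2.04031 = 1.993.

1.993 Si apfu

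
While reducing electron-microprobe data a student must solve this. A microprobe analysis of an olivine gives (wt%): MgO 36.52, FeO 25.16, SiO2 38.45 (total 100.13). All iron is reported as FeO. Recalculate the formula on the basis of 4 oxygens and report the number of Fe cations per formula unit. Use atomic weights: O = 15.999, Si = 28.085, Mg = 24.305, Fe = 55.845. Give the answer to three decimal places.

36.52 wt% MgO ÷ 40.304 g/mol = 0.90611 mol, giving 0.90611 Mg and 0.90611 O.
25.16 wt% FeO ÷ 71.844 g/mol = 0.35020 mol, giving 0.35020 Fe and 0.35020 O.
38.45 wt% SiO2 ÷ 60.083 g/mol = 0.63995 mol, giving 0.63995 Si and 1.27990 O.
Oxygen sums to 2.53621; scaling by 4/2.53621 = 1.57716 puts the formula on 4 O.
Fe: 0.35020 × 1.57716 = 0.552 atoms per formula unit.

0.552 Fe apfu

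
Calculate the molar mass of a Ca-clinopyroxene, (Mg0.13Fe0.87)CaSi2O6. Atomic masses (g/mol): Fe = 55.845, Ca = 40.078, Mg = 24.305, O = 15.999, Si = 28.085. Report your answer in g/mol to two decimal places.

The formula mass is the sum 0.13(24.305) + 0.87(55.845) + 1(40.078) + 2(28.085) + 6(15.999).

243.99 g/mol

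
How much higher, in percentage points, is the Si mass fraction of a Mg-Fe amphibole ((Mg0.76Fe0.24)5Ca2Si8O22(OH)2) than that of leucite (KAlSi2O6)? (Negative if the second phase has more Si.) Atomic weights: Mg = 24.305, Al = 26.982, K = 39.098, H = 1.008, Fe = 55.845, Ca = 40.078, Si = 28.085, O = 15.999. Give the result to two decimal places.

M((Mg0.76Fe0.24)5Ca2Si8O22(OH)2) = 850.201 g/mol, so wt% Si = 224.680/850.201 × 100 = 26.43%.
M(KAlSi2O6) = 218.244 g/mol, so wt% Si = 56.170/218.244 × 100 = 25.74%.
26.43 − 25.74 = 0.69 pp.

0.69 percentage points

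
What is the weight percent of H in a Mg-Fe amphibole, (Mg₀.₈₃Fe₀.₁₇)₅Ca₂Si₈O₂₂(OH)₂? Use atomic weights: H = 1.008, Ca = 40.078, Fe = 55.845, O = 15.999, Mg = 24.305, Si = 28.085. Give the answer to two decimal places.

Formula mass = 4.15×24.305 + 0.85×55.845 + 2×40.078 + 8×28.085 + 24×15.999 + 2×1.008 = 839.162 g/mol, of which 2.016 g is H.
So H makes up 2.016/839.162 = 0.0024 of the mass, i.e. 0.24%.

0.24 wt%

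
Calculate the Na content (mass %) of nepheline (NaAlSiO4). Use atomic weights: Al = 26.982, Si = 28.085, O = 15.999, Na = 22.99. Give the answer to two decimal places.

16.18 mass %

M(NaAlSiO4) = 142.053 g/mol.
Na contributes 1 × 22.99 = 22.990 g per mole.
22.990/142.053 = 0.1618 → 16.18%.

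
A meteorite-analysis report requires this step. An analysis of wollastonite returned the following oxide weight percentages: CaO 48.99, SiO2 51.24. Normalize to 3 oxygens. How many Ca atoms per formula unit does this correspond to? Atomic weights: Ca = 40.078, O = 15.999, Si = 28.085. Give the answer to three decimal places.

1.016 Ca apfu

CaO: 48.99/56.077 = 0.87362 mol → 0.87362 mol Ca, 0.87362 mol O.
SiO2: 51.24/60.083 = 0.85282 mol → 0.85282 mol Si, 1.70564 mol O.
Total oxygen = 2.57926 mol. Normalization factor = 3/2.57926 = 1.16312.
Ca per 3 O = 0.87362 × 1.16312 = 1.016.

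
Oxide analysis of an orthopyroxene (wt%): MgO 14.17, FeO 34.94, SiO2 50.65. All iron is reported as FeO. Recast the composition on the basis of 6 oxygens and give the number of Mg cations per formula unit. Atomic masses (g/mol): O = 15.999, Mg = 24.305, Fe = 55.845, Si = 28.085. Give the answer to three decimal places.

14.17 wt% MgO ÷ 40.304 g/mol = 0.35158 mol, giving 0.35158 Mg and 0.35158 O.
34.94 wt% FeO ÷ 71.844 g/mol = 0.48633 mol, giving 0.48633 Fe and 0.48633 O.
50.65 wt% SiO2 ÷ 60.083 g/mol = 0.84300 mol, giving 0.84300 Si and 1.68600 O.
Oxygen sums to 2.52391; scaling by 6/2.52391 = 2.37726 puts the formula on 6 O.
Mg: 0.35158 × 2.37726 = 0.836 atoms per formula unit.

0.836 Mg apfu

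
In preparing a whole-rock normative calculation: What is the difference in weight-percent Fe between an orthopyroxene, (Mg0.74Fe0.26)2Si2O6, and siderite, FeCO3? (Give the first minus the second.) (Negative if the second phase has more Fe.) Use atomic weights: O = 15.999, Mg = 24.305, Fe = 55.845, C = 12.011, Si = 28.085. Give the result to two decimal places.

-34.83 percentage points

M((Mg0.74Fe0.26)2Si2O6) = 217.175 g/mol, so wt% Fe = 29.039/217.175 × 100 = 13.37%.
M(FeCO3) = 115.853 g/mol, so wt% Fe = 55.845/115.853 × 100 = 48.20%.
13.37 − 48.20 = -34.83 pp.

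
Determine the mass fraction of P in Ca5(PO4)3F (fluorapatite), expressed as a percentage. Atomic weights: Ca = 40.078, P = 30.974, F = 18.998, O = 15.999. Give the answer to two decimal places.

M(Ca5(PO4)3F) = 504.298 g/mol.
P contributes 3 × 30.974 = 92.922 g per mole.
92.922/504.298 = 0.1843 → 18.43%.

18.43 weight percent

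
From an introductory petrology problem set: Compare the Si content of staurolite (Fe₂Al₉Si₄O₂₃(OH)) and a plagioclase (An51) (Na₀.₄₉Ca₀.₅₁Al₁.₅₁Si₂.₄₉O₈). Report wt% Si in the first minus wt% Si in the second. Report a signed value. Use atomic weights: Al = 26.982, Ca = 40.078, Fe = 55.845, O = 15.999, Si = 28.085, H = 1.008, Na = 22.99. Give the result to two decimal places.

-12.68 percentage points

First mineral: 112.340 g Si in 851.852 g formula = 13.19 wt% Si.
Second mineral: 69.932 g Si in 270.371 g formula = 25.87 wt% Si.
13.19% − 25.87% gives a difference of -12.68 percentage points.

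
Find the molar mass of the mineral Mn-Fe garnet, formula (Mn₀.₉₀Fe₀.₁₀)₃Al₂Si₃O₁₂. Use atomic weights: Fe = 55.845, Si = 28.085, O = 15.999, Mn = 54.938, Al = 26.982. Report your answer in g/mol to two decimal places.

The formula mass is the sum 2.70(54.938) + 0.30(55.845) + 2(26.982) + 3(28.085) + 12(15.999).

495.29 g/mol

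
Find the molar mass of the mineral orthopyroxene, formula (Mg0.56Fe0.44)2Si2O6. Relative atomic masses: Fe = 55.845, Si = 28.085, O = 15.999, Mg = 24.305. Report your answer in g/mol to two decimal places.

The formula mass is the sum 1.12·24.305 + 0.88·55.845 + 2·28.085 + 6·15.999.

228.53 g/mol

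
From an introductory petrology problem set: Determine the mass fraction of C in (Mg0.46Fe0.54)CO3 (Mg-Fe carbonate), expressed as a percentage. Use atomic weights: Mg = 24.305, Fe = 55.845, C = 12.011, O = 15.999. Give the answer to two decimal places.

Formula mass = 0.46×24.305 + 0.54×55.845 + 1×12.011 + 3×15.999 = 101.345 g/mol, of which 12.011 g is C.
So C makes up 12.011/101.345 = 0.1185 of the mass, i.e. 11.85%.

11.85 mass %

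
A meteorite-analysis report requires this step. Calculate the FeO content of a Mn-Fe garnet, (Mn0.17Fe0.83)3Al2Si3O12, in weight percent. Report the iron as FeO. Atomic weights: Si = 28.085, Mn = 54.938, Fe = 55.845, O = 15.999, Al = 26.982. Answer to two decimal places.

35.97 wt%

Molar mass of (Mn0.17Fe0.83)3Al2Si3O12 = 0.51×54.938 + 2.49×55.845 + 2×26.982 + 3×28.085 + 12×15.999 = 497.279 g/mol.
Each formula unit contains 2.49 Fe, equivalent to 2.49/1 = 2.4900 mol FeO.
M(FeO) = 1×55.845 + 1×15.999 = 71.844 g/mol.
Mass of FeO per formula unit = 2.4900 × 71.844 = 178.892 g.
FeO wt% = 178.892 / 497.279 × 100 = 35.97%.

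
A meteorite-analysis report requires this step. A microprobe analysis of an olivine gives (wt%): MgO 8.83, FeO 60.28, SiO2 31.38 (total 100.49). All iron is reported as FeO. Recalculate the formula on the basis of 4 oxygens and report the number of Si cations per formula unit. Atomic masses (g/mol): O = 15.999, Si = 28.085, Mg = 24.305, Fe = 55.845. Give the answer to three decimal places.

0.994 Si apfu

MgO (M=40.304): mol = 0.21908; Mg = 0.21908, O = 0.21908.
FeO (M=71.844): mol = 0.83904; Fe = 0.83904, O = 0.83904.
SiO2 (M=60.083): mol = 0.52228; Si = 0.52228, O = 1.04456.
ΣO = 2.10268; factor = 4/ΣO = 1.90233.
Si apfu = 0.52228 × 1.90233 = 0.994.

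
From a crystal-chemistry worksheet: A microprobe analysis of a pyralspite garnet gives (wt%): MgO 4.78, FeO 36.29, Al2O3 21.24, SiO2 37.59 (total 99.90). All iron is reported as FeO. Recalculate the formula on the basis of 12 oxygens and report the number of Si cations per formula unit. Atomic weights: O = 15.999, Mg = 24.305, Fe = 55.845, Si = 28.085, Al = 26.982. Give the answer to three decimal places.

3.003 Si apfu

MgO: 4.78/40.304 = 0.11860 mol → 0.11860 mol Mg, 0.11860 mol O.
FeO: 36.29/71.844 = 0.50512 mol → 0.50512 mol Fe, 0.50512 mol O.
Al2O3: 21.24/101.961 = 0.20831 mol → 0.41662 mol Al, 0.62493 mol O.
SiO2: 37.59/60.083 = 0.62563 mol → 0.62563 mol Si, 1.25126 mol O.
Total oxygen = 2.49991 mol. Normalization factor = 12/2.49991 = 4.80017.
Si per 12 O = 0.62563 × 4.80017 = 3.003.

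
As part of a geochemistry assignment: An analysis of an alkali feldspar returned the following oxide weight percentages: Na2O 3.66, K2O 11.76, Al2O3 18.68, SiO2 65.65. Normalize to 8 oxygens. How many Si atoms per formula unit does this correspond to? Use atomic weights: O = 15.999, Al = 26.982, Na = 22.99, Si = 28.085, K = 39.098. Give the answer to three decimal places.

2.995 Si apfu

Na2O (M=61.979): mol = 0.05905; Na = 0.11810, O = 0.05905.
K2O (M=94.195): mol = 0.12485; K = 0.24970, O = 0.12485.
Al2O3 (M=101.961): mol = 0.18321; Al = 0.36642, O = 0.54963.
SiO2 (M=60.083): mol = 1.09266; Si = 1.09266, O = 2.18532.
ΣO = 2.91885; factor = 8/ΣO = 2.74081.
Si apfu = 1.09266 × 2.74081 = 2.995.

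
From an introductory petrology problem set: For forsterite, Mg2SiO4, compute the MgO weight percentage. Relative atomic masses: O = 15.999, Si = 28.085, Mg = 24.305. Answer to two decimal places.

Molar mass of Mg2SiO4 = 2*24.305 + 1*28.085 + 4*15.999 = 140.691 g/mol.
Each formula unit contains 2 Mg, equivalent to 2/1 = 2.0000 mol MgO.
M(MgO) = 1×24.305 + 1×15.999 = 40.304 g/mol.
Mass of MgO per formula unit = 2.0000 × 40.304 = 80.608 g.
MgO wt% = 80.608 / 140.691 × 100 = 57.29%.

57.29 wt%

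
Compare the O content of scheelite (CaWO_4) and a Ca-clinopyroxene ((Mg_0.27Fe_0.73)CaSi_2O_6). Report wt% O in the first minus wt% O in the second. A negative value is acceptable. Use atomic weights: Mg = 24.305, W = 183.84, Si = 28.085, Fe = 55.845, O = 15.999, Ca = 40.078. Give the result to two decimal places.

-17.84 percentage points

First mineral: 63.996 g O in 287.914 g formula = 22.23 wt% O.
Second mineral: 95.994 g O in 239.571 g formula = 40.07 wt% O.
22.23% − 40.07% gives a difference of -17.84 percentage points.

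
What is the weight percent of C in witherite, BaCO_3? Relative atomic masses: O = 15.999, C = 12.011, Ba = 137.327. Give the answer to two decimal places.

6.09 mass %

Molar mass of BaCO_3: 1*137.327 + 1*12.011 + 3*15.999 = 197.335 g/mol.
Mass of C per formula unit: 1 × 12.011 = 12.011 g.
Weight fraction C = 12.011 / 197.335 = 0.0609.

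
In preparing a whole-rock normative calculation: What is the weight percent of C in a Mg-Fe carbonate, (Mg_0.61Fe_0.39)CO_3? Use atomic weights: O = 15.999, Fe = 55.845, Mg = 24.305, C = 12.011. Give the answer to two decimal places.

12.43 mass %

Molar mass of (Mg_0.61Fe_0.39)CO_3: 0.61*24.305 + 0.39*55.845 + 1*12.011 + 3*15.999 = 96.614 g/mol.
Mass of C per formula unit: 1 × 12.011 = 12.011 g.
Weight fraction C = 12.011 / 96.614 = 0.1243.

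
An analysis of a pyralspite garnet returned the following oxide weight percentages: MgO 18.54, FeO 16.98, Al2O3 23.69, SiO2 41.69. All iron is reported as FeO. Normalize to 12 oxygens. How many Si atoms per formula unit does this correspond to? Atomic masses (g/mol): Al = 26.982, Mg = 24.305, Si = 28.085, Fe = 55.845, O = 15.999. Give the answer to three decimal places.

MgO (M=40.304): mol = 0.46000; Mg = 0.46000, O = 0.46000.
FeO (M=71.844): mol = 0.23635; Fe = 0.23635, O = 0.23635.
Al2O3 (M=101.961): mol = 0.23234; Al = 0.46468, O = 0.69702.
SiO2 (M=60.083): mol = 0.69387; Si = 0.69387, O = 1.38774.
ΣO = 2.78111; factor = 12/ΣO = 4.31482.
Si apfu = 0.69387 × 4.31482 = 2.994.

2.994 Si apfu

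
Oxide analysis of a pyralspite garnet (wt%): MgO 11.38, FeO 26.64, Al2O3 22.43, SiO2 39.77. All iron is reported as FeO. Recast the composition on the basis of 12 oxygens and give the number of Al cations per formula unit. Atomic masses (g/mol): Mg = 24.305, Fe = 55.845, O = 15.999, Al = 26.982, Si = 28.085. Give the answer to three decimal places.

2.002 Al apfu

MgO: 11.38/40.304 = 0.28235 mol → 0.28235 mol Mg, 0.28235 mol O.
FeO: 26.64/71.844 = 0.37080 mol → 0.37080 mol Fe, 0.37080 mol O.
Al2O3: 22.43/101.961 = 0.21999 mol → 0.43998 mol Al, 0.65997 mol O.
SiO2: 39.77/60.083 = 0.66192 mol → 0.66192 mol Si, 1.32384 mol O.
Total oxygen = 2.63696 mol. Normalization factor = 12/2.63696 = 4.55069.
Al per 12 O = 0.43998 × 4.55069 = 2.002.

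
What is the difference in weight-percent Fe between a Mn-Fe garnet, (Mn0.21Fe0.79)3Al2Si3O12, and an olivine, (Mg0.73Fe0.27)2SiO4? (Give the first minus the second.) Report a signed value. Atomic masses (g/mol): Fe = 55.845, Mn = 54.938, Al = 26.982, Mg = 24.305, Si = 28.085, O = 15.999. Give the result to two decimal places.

M((Mn0.21Fe0.79)3Al2Si3O12) = 497.171 g/mol, so wt% Fe = 132.353/497.171 × 100 = 26.62%.
M((Mg0.73Fe0.27)2SiO4) = 157.723 g/mol, so wt% Fe = 30.156/157.723 × 100 = 19.12%.
26.62 − 19.12 = 7.50 pp.

7.50 percentage points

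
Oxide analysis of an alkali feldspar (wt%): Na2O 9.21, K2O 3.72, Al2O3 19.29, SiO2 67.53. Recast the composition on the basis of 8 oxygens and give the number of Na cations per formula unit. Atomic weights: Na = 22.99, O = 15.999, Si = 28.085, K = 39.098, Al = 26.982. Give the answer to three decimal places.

0.792 Na apfu

9.21 wt% Na2O ÷ 61.979 g/mol = 0.14860 mol, giving 0.29720 Na and 0.14860 O.
3.72 wt% K2O ÷ 94.195 g/mol = 0.03949 mol, giving 0.07898 K and 0.03949 O.
19.29 wt% Al2O3 ÷ 101.961 g/mol = 0.18919 mol, giving 0.37838 Al and 0.56757 O.
67.53 wt% SiO2 ÷ 60.083 g/mol = 1.12395 mol, giving 1.12395 Si and 2.24790 O.
Oxygen sums to 3.00356; scaling by 8/3.00356 = 2.66351 puts the formula on 8 O.
Na: 0.29720 × 2.66351 = 0.792 atoms per formula unit.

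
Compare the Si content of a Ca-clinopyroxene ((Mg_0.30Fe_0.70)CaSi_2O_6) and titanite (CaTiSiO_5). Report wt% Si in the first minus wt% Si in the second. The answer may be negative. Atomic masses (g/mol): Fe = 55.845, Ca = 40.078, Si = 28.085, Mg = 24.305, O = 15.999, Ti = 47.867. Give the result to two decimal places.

9.21 percentage points

First mineral: 56.170 g Si in 238.625 g formula = 23.54 wt% Si.
Second mineral: 28.085 g Si in 196.025 g formula = 14.33 wt% Si.
23.54% − 14.33% gives a difference of 9.21 percentage points.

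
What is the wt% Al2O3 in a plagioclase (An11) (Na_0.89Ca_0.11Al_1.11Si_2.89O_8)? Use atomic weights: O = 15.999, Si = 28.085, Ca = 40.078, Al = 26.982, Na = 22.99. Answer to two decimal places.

21.44 wt%

M(Na_0.89Ca_0.11Al_1.11Si_2.89O_8) = 263.977 g/mol; M(Al2O3) = 101.961 g/mol.
Moles Al2O3 per formula unit = 1.11 Al ÷ 2 = 0.5550.
Al2O3 fraction = (0.5550 × 101.961) / 263.977 = 56.588/263.977 = 0.2144.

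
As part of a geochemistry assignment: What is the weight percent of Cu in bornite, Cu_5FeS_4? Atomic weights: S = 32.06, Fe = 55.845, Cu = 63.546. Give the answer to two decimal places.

Molar mass of Cu_5FeS_4: 5×63.546 + 1×55.845 + 4×32.06 = 501.815 g/mol.
Mass of Cu per formula unit: 5 × 63.546 = 317.730 g.
Weight fraction Cu = 317.730 / 501.815 = 0.6332.

63.32 mass %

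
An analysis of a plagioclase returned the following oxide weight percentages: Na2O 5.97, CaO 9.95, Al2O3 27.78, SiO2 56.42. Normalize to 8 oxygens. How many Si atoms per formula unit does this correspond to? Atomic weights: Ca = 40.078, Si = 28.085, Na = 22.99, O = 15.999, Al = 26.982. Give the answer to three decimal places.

2.530 Si apfu

Na2O (M=61.979): mol = 0.09632; Na = 0.19264, O = 0.09632.
CaO (M=56.077): mol = 0.17743; Ca = 0.17743, O = 0.17743.
Al2O3 (M=101.961): mol = 0.27246; Al = 0.54492, O = 0.81738.
SiO2 (M=60.083): mol = 0.93903; Si = 0.93903, O = 1.87806.
ΣO = 2.96919; factor = 8/ΣO = 2.69434.
Si apfu = 0.93903 × 2.69434 = 2.530.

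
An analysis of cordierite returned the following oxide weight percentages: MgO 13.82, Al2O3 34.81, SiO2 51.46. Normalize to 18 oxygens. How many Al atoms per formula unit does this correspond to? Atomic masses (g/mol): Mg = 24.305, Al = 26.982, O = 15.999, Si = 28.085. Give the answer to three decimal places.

3.990 Al apfu

MgO (M=40.304): mol = 0.34289; Mg = 0.34289, O = 0.34289.
Al2O3 (M=101.961): mol = 0.34141; Al = 0.68282, O = 1.02423.
SiO2 (M=60.083): mol = 0.85648; Si = 0.85648, O = 1.71296.
ΣO = 3.08008; factor = 18/ΣO = 5.84400.
Al apfu = 0.68282 × 5.84400 = 3.990.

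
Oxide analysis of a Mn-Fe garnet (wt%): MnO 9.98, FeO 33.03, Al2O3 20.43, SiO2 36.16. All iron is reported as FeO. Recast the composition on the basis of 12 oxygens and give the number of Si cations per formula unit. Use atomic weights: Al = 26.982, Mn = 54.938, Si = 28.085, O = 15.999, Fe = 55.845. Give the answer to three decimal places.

3.003 Si apfu

MnO (M=70.937): mol = 0.14069; Mn = 0.14069, O = 0.14069.
FeO (M=71.844): mol = 0.45975; Fe = 0.45975, O = 0.45975.
Al2O3 (M=101.961): mol = 0.20037; Al = 0.40074, O = 0.60111.
SiO2 (M=60.083): mol = 0.60183; Si = 0.60183, O = 1.20366.
ΣO = 2.40521; factor = 12/ΣO = 4.98917.
Si apfu = 0.60183 × 4.98917 = 3.003.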